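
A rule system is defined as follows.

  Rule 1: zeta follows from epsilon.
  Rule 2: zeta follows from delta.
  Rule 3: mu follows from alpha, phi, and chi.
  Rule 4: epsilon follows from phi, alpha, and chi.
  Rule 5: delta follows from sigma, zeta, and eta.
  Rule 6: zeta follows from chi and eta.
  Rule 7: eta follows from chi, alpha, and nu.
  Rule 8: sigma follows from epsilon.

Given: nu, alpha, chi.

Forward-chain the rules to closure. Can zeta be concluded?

Yes

chi, alpha, and nu hold, so eta follows (Rule 7).
chi and eta hold, so zeta follows (Rule 6).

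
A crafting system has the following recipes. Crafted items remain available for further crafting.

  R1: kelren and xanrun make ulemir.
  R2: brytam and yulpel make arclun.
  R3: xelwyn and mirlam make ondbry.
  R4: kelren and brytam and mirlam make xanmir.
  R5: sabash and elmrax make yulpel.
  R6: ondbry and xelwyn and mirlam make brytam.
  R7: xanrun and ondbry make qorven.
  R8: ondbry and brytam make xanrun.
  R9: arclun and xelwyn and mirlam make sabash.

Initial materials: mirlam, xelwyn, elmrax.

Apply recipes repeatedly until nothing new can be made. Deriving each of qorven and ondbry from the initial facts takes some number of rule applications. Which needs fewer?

ondbry: xelwyn and mirlam → ondbry (R3). [1 rule application]
qorven: Using R3, xelwyn and mirlam make ondbry. Using R6, ondbry, xelwyn, and mirlam make brytam. ondbry and brytam → xanrun (R8). xanrun and ondbry → qorven (R7). [4 rule applications]
ondbry needs fewer.

ondbry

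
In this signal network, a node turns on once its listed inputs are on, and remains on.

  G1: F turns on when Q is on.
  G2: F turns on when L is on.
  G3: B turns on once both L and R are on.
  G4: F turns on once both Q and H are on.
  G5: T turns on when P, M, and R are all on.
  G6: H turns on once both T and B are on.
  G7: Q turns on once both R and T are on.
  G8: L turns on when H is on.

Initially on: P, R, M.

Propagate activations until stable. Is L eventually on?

No

L would need H (G8), but H never turns on.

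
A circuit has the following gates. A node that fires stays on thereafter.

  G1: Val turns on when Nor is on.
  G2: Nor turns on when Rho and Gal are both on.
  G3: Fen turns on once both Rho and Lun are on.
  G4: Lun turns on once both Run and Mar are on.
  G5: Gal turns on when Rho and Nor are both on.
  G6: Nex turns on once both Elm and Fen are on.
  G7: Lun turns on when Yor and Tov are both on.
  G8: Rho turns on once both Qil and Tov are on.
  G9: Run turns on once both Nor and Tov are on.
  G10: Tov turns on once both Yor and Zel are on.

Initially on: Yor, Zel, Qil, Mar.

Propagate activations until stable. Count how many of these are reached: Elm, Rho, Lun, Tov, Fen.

4

Yor and Zel are on, so Tov turns on (G10).
G8: Qil and Tov on → Rho on.
Yor and Tov are on, so Lun turns on (G7).
Rho and Lun are on, so Fen turns on (G3).
No rule produces Elm, and it is not given.
Rho: reached.
Lun: reached.
Tov: reached.
Fen: reached.
Reached: Rho, Lun, Tov, and Fen — 4 of the 5.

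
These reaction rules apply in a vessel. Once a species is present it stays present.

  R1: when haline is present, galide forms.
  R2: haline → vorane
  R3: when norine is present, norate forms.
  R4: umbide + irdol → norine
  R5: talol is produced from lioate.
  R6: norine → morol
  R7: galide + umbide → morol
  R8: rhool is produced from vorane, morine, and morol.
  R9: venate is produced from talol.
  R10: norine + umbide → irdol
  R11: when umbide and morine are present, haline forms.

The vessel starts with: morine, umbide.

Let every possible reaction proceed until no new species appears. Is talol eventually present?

No

talol would need lioate (R5), but lioate never forms.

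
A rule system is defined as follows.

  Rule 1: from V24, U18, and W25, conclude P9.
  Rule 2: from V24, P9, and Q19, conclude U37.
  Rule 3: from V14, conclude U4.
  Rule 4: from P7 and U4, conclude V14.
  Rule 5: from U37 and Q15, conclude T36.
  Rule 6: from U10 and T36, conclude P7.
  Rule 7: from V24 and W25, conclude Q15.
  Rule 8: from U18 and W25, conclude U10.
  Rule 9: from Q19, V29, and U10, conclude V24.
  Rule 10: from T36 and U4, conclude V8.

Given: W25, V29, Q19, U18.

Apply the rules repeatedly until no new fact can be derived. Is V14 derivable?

V14 would need P7 and U4 (Rule 4), but U4 is never established.

No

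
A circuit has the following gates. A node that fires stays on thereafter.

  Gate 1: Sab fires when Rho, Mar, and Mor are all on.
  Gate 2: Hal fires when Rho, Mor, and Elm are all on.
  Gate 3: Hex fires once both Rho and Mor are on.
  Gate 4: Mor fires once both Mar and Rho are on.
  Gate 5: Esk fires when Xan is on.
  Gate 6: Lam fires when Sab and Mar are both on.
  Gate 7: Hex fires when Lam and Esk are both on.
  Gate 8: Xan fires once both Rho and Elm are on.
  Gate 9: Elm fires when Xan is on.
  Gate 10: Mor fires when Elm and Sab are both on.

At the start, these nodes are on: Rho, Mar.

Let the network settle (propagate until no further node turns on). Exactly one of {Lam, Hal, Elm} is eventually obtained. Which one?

Gate 4: Mar and Rho on → Mor on.
Gate 1: Rho, Mar, and Mor on → Sab on.
Sab and Mar are on, so Lam fires (Gate 6).
Hal would need Rho, Mor, and Elm (Gate 2), but Elm never turns on. Elm would need Xan (Gate 9), but Xan never turns on.

Lam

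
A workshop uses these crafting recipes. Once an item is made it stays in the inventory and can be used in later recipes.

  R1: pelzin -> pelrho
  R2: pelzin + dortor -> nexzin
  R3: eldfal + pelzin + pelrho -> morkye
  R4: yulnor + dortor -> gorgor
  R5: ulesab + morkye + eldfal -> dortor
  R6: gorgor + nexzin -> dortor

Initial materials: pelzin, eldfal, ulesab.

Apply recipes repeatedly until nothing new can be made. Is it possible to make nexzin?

Using R1, pelzin makes pelrho.
eldfal + pelzin + pelrho -> morkye (R3).
Using R5, ulesab, morkye, and eldfal make dortor.
pelzin + dortor -> nexzin (R2).

Yes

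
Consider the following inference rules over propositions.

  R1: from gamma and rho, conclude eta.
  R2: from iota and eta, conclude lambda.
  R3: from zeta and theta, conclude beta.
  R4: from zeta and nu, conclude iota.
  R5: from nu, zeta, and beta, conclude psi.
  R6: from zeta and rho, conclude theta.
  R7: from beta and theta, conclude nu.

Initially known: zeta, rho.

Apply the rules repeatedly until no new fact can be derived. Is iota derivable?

Yes

zeta and rho hold, so theta follows (R6).
From zeta and theta, R3 gives beta.
beta and theta hold, so nu follows (R7).
From zeta and nu, R4 gives iota.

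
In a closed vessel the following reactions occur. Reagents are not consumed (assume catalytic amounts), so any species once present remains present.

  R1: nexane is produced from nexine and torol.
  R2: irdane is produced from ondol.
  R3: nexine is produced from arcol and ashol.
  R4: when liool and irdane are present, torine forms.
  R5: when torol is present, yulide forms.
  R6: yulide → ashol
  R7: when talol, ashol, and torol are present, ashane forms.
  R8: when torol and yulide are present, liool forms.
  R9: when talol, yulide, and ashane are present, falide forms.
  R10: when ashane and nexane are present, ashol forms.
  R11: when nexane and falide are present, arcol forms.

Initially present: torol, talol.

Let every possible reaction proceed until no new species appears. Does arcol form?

No

arcol would need nexane and falide (R11), but nexane never forms.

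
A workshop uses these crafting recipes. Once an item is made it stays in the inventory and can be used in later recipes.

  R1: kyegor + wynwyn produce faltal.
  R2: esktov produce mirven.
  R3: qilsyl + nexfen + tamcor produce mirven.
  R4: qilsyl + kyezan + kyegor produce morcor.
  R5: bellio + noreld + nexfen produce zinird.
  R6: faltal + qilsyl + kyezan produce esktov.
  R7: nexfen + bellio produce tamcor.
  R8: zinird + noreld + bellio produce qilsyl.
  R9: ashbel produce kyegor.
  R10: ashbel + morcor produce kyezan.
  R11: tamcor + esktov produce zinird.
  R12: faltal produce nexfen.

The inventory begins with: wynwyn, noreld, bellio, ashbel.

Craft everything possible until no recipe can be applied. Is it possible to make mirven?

Yes

Using R9, ashbel makes kyegor.
Using R1, kyegor and wynwyn make faltal.
Using R12, faltal makes nexfen.
nexfen + bellio → tamcor (R7).
Using R5, bellio, noreld, and nexfen make zinird.
Using R8, zinird, noreld, and bellio make qilsyl.
Using R3, qilsyl, nexfen, and tamcor make mirven.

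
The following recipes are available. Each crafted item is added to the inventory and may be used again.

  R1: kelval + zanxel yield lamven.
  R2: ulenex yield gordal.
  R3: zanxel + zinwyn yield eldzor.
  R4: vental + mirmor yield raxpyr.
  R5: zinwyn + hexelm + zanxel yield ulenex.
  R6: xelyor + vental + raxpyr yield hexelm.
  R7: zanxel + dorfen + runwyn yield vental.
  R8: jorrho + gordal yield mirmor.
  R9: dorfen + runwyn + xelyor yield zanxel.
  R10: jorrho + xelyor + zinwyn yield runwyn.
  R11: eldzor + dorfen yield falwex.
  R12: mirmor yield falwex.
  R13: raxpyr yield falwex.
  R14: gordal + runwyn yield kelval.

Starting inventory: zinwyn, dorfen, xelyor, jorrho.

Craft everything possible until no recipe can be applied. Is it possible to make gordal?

No

gordal would need ulenex (R2), but ulenex is never obtained.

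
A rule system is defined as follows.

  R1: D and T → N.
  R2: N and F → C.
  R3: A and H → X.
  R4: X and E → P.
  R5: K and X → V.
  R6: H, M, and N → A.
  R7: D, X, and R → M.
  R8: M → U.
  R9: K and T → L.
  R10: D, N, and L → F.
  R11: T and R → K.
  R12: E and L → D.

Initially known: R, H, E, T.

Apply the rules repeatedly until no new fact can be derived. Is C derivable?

From T and R, R11 gives K.
From K and T, R9 gives L.
From E and L, R12 gives D.
D and T hold, so N follows (R1).
D, N, and L hold, so F follows (R10).
From N and F, R2 gives C.

Yes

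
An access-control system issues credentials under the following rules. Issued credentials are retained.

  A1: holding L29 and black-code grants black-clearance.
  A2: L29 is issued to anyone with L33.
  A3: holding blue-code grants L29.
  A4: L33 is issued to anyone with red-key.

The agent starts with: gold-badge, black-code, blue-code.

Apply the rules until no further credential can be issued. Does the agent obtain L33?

No

L33 would need red-key (A4), but red-key is never granted.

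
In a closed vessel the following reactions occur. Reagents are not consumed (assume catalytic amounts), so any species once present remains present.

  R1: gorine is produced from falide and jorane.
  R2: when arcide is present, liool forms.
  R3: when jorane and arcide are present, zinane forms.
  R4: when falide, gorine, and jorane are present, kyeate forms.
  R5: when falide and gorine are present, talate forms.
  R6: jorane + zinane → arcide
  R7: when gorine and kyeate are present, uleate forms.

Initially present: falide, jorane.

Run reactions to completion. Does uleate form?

Yes

falide and jorane present → gorine forms (R1).
falide, gorine, and jorane present → kyeate forms (R4).
gorine and kyeate present → uleate forms (R7).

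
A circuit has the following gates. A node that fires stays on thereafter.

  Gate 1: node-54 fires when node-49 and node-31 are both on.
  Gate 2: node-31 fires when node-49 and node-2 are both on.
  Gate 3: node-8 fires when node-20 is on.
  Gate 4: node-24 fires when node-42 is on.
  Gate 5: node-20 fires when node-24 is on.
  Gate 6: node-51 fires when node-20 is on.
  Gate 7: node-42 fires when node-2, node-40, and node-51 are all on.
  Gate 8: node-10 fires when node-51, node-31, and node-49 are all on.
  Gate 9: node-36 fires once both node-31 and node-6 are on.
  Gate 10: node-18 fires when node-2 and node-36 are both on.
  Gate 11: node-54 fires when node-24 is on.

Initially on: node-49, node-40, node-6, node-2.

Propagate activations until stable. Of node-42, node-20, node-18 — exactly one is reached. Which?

Gate 2: node-49 and node-2 on → node-31 on.
node-31 and node-6 are on, so node-36 fires (Gate 9).
node-2 and node-36 are on, so node-18 fires (Gate 10).
node-20 would need node-24 (Gate 5), but node-24 never turns on. node-42 would need node-2, node-40, and node-51 (Gate 7), but node-51 never turns on.

node-18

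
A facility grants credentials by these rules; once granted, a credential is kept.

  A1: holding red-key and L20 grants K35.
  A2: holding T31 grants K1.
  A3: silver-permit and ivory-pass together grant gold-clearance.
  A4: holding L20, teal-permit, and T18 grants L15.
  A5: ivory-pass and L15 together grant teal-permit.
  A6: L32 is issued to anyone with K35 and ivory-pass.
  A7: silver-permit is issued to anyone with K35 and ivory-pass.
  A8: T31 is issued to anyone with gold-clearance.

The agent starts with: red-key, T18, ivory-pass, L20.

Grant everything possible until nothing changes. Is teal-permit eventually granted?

No

teal-permit would need ivory-pass and L15 (A5), but L15 is never granted.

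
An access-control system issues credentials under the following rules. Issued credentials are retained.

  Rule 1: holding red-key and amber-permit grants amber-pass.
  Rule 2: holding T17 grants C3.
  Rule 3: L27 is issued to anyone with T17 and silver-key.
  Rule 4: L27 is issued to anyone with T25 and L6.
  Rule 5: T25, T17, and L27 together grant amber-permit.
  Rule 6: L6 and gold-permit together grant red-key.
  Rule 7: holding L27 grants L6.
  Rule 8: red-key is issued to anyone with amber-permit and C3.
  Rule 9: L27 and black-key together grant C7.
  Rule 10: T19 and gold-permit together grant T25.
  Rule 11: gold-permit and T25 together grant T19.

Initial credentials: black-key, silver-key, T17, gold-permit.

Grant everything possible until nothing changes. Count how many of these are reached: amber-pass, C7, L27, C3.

3

Holding T17 and silver-key grants L27 (Rule 3).
Holding T17 grants C3 (Rule 2).
Holding L27 and black-key grants C7 (Rule 9).
amber-pass would need red-key and amber-permit (Rule 1), but amber-permit is never granted.
C7: reached.
L27: reached.
C3: reached.
Reached: C7, L27, and C3 — 3 of the 4.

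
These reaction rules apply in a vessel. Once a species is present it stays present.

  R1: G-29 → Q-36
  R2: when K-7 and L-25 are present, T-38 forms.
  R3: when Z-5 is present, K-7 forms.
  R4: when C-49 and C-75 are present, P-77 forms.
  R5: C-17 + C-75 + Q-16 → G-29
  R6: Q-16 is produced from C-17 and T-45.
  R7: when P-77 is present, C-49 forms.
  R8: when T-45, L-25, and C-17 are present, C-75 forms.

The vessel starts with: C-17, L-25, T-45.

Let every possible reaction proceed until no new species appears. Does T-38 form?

T-38 would need K-7 and L-25 (R2), but K-7 never forms.

No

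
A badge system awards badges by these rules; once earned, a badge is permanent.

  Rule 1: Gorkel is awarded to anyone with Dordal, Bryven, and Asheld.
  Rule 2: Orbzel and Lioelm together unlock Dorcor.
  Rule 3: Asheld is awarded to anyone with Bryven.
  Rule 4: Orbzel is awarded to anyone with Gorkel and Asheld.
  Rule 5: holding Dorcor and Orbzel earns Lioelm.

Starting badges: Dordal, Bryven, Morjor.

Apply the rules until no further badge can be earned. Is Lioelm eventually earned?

No

Lioelm would need Dorcor and Orbzel (Rule 5), but Dorcor is never earned.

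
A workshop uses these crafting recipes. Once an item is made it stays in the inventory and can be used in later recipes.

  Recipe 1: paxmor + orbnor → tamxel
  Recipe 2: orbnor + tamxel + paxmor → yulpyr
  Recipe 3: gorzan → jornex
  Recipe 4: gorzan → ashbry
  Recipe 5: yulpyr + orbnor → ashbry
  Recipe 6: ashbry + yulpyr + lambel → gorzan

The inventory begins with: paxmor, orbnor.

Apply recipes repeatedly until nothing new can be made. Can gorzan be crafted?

gorzan would need ashbry, yulpyr, and lambel (Recipe 6), but lambel is never obtained.

No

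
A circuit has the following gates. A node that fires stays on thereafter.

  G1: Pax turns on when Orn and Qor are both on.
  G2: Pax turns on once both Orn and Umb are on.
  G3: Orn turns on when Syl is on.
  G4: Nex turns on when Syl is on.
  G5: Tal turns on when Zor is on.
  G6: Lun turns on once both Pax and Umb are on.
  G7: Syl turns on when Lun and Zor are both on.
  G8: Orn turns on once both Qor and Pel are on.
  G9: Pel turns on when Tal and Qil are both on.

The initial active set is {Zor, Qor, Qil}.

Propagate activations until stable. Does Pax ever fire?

Yes

G5: Zor on → Tal on.
G9: Tal and Qil on → Pel on.
Qor and Pel are on, so Orn turns on (G8).
Orn and Qor are on, so Pax turns on (G1).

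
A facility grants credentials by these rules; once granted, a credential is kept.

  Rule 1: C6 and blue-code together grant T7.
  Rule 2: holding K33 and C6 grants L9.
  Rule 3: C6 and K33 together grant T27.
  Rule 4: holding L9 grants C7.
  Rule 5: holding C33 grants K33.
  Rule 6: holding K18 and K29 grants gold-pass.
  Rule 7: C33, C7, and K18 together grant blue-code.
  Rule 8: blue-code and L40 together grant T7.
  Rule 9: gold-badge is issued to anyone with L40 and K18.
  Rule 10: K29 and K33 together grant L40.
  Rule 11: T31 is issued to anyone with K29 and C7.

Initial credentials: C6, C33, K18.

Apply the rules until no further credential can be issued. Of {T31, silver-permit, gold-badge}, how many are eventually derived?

T31 would need K29 and C7 (Rule 11), but K29 is never granted.
No rule produces silver-permit, and it is not given.
gold-badge would need L40 and K18 (Rule 9), but L40 is never granted.
None of the 3 are reached.

0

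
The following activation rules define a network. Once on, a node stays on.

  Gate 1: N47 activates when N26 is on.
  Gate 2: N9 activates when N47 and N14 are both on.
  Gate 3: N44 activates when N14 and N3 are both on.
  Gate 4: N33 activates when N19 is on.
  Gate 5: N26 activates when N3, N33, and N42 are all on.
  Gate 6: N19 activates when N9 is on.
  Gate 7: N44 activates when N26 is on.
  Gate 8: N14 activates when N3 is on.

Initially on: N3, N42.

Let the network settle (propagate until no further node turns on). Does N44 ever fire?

Yes

N3 is on, so N14 activates (Gate 8).
N14 and N3 are on, so N44 activates (Gate 3).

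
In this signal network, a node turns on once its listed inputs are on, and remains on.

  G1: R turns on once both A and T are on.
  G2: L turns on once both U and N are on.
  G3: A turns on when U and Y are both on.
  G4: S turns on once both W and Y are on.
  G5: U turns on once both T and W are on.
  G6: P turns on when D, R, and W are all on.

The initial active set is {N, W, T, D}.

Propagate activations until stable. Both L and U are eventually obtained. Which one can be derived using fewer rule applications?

U: T and W are on, so U turns on (G5). [1 rule application]
L: G5: T and W on → U on. G2: U and N on → L on. [2 rule applications]
U needs fewer.

U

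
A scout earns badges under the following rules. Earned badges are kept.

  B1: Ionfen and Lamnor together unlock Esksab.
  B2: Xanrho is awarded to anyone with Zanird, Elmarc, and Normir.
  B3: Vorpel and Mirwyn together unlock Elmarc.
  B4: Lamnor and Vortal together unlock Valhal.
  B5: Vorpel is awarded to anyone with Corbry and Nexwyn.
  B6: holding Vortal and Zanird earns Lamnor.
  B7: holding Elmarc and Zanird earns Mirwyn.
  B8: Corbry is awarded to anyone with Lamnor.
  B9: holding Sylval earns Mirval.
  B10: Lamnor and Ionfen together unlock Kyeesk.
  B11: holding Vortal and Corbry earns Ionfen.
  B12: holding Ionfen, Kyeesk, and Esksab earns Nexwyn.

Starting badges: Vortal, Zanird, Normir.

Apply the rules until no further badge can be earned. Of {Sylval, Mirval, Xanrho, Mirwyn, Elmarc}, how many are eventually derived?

No rule produces Sylval, and it is not given.
Mirval would need Sylval (B9), but Sylval is never earned.
Xanrho would need Zanird, Elmarc, and Normir (B2), but Elmarc is never earned.
Mirwyn would need Elmarc and Zanird (B7), but Elmarc is never earned.
Elmarc would need Vorpel and Mirwyn (B3), but Mirwyn is never earned.
None of the 5 are reached.

0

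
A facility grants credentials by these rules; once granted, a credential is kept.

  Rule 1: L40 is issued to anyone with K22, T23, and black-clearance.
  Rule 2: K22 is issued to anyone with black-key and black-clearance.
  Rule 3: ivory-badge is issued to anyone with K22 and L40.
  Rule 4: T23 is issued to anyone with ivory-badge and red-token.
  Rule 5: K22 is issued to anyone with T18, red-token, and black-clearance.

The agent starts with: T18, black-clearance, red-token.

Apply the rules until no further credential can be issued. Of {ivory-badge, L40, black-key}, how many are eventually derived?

ivory-badge would need K22 and L40 (Rule 3), but L40 is never granted.
L40 would need K22, T23, and black-clearance (Rule 1), but T23 is never granted.
No rule produces black-key, and it is not given.
None of the 3 are reached.

0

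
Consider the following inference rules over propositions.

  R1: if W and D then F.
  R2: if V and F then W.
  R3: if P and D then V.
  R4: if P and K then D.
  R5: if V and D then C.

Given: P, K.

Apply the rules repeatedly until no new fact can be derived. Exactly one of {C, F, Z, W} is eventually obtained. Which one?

C

From P and K, R4 gives D.
From P and D, R3 gives V.
From V and D, R5 gives C.
No rule produces Z, and it is not given. W would need V and F (R2), but F is never established. F would need W and D (R1), but W is never established.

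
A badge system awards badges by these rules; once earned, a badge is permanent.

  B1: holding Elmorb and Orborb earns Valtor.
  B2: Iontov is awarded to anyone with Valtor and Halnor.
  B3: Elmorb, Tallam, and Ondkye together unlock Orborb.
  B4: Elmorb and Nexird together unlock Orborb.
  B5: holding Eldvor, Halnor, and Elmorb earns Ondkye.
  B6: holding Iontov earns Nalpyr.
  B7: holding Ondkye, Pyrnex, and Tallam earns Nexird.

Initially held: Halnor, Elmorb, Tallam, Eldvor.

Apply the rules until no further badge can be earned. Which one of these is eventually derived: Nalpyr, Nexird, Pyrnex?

Nalpyr

With Eldvor, Halnor, and Elmorb, Ondkye is earned (B5).
With Elmorb, Tallam, and Ondkye, Orborb is earned (B3).
With Elmorb and Orborb, Valtor is earned (B1).
With Valtor and Halnor, Iontov is earned (B2).
With Iontov, Nalpyr is earned (B6).
No rule produces Pyrnex, and it is not given. Nexird would need Ondkye, Pyrnex, and Tallam (B7), but Pyrnex is never earned.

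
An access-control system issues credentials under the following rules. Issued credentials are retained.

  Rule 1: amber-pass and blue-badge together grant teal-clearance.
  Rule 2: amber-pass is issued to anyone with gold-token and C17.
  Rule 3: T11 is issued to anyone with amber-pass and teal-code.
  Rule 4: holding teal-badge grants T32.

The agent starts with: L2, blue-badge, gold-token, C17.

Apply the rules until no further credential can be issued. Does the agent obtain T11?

No

T11 would need amber-pass and teal-code (Rule 3), but teal-code is never granted.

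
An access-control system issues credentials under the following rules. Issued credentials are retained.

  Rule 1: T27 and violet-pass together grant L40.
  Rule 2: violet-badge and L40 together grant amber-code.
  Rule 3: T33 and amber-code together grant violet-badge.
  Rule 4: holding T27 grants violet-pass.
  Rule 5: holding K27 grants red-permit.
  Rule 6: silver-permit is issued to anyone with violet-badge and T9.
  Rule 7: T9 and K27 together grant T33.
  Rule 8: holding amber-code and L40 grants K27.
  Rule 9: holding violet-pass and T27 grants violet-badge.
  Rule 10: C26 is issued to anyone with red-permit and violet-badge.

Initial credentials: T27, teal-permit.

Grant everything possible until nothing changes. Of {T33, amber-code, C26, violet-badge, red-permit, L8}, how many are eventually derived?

4

Holding T27 grants violet-pass (Rule 4).
Holding violet-pass and T27 grants violet-badge (Rule 9).
Holding T27 and violet-pass grants L40 (Rule 1).
Holding violet-badge and L40 grants amber-code (Rule 2).
Holding amber-code and L40 grants K27 (Rule 8).
Holding K27 grants red-permit (Rule 5).
Holding red-permit and violet-badge grants C26 (Rule 10).
T33 would need T9 and K27 (Rule 7), but T9 is never granted.
amber-code: reached.
C26: reached.
violet-badge: reached.
red-permit: reached.
No rule produces L8, and it is not given.
Reached: amber-code, C26, violet-badge, and red-permit — 4 of the 6.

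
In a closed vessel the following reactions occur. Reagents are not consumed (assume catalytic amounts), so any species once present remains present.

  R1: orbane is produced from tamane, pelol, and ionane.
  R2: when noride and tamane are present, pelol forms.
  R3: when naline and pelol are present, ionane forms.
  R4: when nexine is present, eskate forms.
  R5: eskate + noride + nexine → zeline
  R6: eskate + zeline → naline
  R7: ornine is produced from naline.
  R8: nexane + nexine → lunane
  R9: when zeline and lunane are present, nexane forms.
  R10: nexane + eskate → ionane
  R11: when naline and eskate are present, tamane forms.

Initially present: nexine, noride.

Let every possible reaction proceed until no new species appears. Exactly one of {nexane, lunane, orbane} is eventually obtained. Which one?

nexine present → eskate forms (R4).
eskate, noride, and nexine present → zeline forms (R5).
eskate and zeline present → naline forms (R6).
naline and eskate present → tamane forms (R11).
noride and tamane present → pelol forms (R2).
naline and pelol present → ionane forms (R3).
tamane, pelol, and ionane present → orbane forms (R1).
lunane would need nexane and nexine (R8), but nexane never forms. nexane would need zeline and lunane (R9), but lunane never forms.

orbane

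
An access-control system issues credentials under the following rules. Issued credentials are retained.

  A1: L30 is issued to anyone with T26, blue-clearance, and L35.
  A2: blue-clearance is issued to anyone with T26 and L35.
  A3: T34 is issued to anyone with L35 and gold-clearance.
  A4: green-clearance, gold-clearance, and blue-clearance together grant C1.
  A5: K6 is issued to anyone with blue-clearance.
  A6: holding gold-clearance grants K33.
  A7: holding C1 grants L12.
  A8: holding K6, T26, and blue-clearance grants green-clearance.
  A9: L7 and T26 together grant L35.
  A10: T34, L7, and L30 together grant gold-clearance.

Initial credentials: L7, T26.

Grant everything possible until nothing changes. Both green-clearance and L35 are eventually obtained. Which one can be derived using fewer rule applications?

L35

L35: Holding L7 and T26 grants L35 (A9). [1 rule application]
green-clearance: Holding L7 and T26 grants L35 (A9). Holding T26 and L35 grants blue-clearance (A2). Holding blue-clearance grants K6 (A5). Holding K6, T26, and blue-clearance grants green-clearance (A8). [4 rule applications]
L35 needs fewer.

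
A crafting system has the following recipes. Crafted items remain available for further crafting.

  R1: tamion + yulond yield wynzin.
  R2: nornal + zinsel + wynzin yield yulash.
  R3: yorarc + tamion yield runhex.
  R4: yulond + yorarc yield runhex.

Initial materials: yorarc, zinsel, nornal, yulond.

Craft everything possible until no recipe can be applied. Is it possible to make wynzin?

No

wynzin would need tamion and yulond (R1), but tamion is never obtained.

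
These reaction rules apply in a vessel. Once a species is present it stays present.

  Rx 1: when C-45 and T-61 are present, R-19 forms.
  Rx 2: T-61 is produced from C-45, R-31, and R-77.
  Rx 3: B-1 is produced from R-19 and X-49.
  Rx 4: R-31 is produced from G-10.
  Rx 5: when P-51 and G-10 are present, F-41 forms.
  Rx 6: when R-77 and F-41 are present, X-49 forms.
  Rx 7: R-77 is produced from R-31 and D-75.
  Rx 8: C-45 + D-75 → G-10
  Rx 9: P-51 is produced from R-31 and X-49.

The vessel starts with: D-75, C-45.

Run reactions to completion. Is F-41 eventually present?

F-41 would need P-51 and G-10 (Rx 5), but P-51 never forms.

No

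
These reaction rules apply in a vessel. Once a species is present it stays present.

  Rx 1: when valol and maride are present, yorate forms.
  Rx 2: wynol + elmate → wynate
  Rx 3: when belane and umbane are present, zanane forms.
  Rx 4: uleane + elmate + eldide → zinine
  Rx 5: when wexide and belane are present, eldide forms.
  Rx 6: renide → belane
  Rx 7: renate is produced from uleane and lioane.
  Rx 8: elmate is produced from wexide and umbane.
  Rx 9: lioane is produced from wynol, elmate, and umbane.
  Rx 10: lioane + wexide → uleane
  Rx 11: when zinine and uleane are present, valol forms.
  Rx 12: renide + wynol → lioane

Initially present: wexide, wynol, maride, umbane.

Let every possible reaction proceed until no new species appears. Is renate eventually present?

wexide and umbane present → elmate forms (Rx 8).
wynol, elmate, and umbane present → lioane forms (Rx 9).
lioane and wexide present → uleane forms (Rx 10).
uleane and lioane present → renate forms (Rx 7).

Yes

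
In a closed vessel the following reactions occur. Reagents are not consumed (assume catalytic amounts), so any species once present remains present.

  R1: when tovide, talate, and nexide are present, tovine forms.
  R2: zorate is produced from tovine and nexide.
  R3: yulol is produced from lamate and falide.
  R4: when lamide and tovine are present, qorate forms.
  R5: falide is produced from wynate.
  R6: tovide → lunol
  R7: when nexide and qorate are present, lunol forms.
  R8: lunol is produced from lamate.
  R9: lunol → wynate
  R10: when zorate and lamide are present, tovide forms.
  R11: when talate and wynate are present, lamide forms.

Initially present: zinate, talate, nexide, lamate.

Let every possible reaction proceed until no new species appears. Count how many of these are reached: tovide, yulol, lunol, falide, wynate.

lamate present → lunol forms (R8).
lunol present → wynate forms (R9).
wynate present → falide forms (R5).
lamate and falide present → yulol forms (R3).
tovide would need zorate and lamide (R10), but zorate never forms.
yulol: reached.
lunol: reached.
falide: reached.
wynate: reached.
Reached: yulol, lunol, falide, and wynate — 4 of the 5.

4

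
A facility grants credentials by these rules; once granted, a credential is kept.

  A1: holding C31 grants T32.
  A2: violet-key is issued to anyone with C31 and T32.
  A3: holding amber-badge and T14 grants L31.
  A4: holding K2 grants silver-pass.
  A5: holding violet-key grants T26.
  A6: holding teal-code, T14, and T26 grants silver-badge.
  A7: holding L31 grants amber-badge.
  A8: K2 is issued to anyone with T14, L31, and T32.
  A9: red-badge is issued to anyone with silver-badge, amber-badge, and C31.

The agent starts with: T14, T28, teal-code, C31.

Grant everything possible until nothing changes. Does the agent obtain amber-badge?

amber-badge would need L31 (A7), but L31 is never granted.

No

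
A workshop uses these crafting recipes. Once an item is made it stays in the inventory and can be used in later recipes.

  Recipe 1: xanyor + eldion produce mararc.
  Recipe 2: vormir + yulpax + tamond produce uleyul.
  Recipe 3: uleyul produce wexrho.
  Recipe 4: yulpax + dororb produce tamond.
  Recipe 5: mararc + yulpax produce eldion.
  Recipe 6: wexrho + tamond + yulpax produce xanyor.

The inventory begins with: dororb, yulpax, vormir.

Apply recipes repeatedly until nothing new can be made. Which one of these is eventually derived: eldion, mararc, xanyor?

xanyor

yulpax + dororb → tamond (Recipe 4).
vormir + yulpax + tamond → uleyul (Recipe 2).
Using Recipe 3, uleyul makes wexrho.
wexrho + tamond + yulpax → xanyor (Recipe 6).
eldion would need mararc and yulpax (Recipe 5), but mararc is never obtained. mararc would need xanyor and eldion (Recipe 1), but eldion is never obtained.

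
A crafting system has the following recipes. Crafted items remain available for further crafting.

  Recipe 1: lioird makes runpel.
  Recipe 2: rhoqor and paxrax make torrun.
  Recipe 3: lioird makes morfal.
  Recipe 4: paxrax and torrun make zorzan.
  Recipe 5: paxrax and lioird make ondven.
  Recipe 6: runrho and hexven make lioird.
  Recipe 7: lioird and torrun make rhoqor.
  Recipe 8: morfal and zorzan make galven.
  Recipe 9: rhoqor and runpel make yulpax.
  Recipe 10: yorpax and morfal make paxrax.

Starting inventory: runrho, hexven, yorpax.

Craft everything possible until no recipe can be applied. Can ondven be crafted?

Yes

Using Recipe 6, runrho and hexven make lioird.
lioird → morfal (Recipe 3).
yorpax and morfal → paxrax (Recipe 10).
paxrax and lioird → ondven (Recipe 5).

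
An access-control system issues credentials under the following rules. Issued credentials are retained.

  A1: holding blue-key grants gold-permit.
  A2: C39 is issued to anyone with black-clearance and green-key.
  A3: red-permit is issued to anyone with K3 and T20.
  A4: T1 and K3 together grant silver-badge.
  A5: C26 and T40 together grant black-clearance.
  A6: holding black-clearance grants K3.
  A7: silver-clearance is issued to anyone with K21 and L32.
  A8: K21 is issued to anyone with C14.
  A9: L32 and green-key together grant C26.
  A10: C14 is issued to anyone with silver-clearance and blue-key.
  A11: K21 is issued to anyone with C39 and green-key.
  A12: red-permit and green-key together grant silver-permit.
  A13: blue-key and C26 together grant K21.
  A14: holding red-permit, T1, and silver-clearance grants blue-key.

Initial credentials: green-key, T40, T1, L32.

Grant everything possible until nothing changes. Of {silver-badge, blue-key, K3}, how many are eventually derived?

Holding L32 and green-key grants C26 (A9).
Holding C26 and T40 grants black-clearance (A5).
Holding black-clearance grants K3 (A6).
Holding T1 and K3 grants silver-badge (A4).
silver-badge: reached.
blue-key would need red-permit, T1, and silver-clearance (A14), but red-permit is never granted.
K3: reached.
Reached: silver-badge and K3 — 2 of the 3.

2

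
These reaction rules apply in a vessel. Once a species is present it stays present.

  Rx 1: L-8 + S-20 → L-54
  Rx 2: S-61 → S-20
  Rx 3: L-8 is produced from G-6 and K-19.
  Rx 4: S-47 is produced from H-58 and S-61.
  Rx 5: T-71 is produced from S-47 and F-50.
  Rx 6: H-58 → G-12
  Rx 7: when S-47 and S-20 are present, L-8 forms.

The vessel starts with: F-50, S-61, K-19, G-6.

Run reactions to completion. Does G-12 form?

No

G-12 would need H-58 (Rx 6), but H-58 never forms.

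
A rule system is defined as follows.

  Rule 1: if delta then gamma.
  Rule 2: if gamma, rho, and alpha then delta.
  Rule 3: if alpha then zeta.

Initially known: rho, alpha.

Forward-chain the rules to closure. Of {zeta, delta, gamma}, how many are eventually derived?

1

alpha holds, so zeta follows (Rule 3).
zeta: reached.
delta would need gamma, rho, and alpha (Rule 2), but gamma is never established.
gamma would need delta (Rule 1), but delta is never established.
Reached: zeta — 1 of the 3.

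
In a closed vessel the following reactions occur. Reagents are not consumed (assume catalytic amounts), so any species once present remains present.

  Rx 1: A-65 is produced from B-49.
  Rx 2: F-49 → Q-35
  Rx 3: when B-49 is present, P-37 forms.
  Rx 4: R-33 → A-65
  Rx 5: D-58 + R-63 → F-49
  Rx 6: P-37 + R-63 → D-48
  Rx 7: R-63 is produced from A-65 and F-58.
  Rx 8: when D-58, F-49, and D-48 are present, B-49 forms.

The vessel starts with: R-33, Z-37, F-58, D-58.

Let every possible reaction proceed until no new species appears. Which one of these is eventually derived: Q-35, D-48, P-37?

Q-35

R-33 present → A-65 forms (Rx 4).
A-65 and F-58 present → R-63 forms (Rx 7).
D-58 and R-63 present → F-49 forms (Rx 5).
F-49 present → Q-35 forms (Rx 2).
D-48 would need P-37 and R-63 (Rx 6), but P-37 never forms. P-37 would need B-49 (Rx 3), but B-49 never forms.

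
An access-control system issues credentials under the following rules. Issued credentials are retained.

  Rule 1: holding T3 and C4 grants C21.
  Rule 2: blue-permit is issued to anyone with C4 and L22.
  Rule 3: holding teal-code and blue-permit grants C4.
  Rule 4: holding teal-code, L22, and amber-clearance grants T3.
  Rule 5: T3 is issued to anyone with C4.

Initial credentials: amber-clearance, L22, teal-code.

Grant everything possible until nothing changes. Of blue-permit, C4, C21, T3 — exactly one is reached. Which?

T3

Holding teal-code, L22, and amber-clearance grants T3 (Rule 4).
C21 would need T3 and C4 (Rule 1), but C4 is never granted. blue-permit would need C4 and L22 (Rule 2), but C4 is never granted. C4 would need teal-code and blue-permit (Rule 3), but blue-permit is never granted.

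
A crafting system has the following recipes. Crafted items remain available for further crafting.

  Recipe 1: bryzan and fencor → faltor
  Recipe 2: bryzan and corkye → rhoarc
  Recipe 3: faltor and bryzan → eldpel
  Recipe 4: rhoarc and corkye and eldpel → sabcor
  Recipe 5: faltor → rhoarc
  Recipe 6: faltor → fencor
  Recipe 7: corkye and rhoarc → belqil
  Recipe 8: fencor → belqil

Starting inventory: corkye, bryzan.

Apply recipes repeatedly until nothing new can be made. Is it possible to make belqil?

Yes

Using Recipe 2, bryzan and corkye make rhoarc.
Using Recipe 7, corkye and rhoarc make belqil.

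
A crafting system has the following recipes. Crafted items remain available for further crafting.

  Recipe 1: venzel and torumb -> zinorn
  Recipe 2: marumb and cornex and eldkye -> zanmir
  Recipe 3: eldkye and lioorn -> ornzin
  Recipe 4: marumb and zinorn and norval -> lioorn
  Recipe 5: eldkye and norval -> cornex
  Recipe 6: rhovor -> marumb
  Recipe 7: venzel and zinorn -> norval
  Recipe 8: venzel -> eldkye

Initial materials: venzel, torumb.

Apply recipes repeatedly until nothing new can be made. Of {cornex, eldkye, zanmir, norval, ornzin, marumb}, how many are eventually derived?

3

venzel and torumb -> zinorn (Recipe 1).
venzel -> eldkye (Recipe 8).
venzel and zinorn -> norval (Recipe 7).
eldkye and norval -> cornex (Recipe 5).
cornex: reached.
eldkye: reached.
zanmir would need marumb, cornex, and eldkye (Recipe 2), but marumb is never obtained.
norval: reached.
ornzin would need eldkye and lioorn (Recipe 3), but lioorn is never obtained.
marumb would need rhovor (Recipe 6), but rhovor is never obtained.
Reached: cornex, eldkye, and norval — 3 of the 6.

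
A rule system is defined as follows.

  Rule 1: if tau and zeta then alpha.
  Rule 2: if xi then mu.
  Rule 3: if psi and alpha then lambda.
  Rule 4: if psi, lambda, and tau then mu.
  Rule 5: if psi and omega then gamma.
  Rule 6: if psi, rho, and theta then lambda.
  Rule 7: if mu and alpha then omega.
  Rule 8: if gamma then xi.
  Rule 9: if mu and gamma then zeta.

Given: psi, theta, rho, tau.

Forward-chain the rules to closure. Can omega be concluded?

omega would need mu and alpha (Rule 7), but alpha is never established.

No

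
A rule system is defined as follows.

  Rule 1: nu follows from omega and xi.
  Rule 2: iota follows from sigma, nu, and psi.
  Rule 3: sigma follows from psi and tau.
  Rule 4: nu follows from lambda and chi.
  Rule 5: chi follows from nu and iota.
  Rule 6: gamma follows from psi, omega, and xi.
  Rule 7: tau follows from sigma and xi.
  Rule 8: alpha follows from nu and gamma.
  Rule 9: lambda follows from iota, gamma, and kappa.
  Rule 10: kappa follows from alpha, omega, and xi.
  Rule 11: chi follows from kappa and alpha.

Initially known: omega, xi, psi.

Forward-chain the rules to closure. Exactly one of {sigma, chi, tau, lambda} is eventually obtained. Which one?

From omega and xi, Rule 1 gives nu.
From psi, omega, and xi, Rule 6 gives gamma.
nu and gamma hold, so alpha follows (Rule 8).
alpha, omega, and xi hold, so kappa follows (Rule 10).
kappa and alpha hold, so chi follows (Rule 11).
sigma would need psi and tau (Rule 3), but tau is never established. tau would need sigma and xi (Rule 7), but sigma is never established. lambda would need iota, gamma, and kappa (Rule 9), but iota is never established.

chi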